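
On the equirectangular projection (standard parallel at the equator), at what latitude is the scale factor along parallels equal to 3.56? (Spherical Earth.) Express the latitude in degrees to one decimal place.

Plate carrée: h = 1, k = sec φ along parallels.
sec φ = 3.56  ⇒  cos φ = 0.2809  ⇒  φ ≈ 73.7°.

73.7°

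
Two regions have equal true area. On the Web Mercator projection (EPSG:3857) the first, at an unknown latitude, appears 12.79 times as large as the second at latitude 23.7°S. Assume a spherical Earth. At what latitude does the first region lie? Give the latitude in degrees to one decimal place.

75.2°

On Mercator, (apparent₁)/(apparent₂) = sec²φ₁ / sec²φ₂ when true areas are equal.
cos²φ₂ / cos²φ₁ = 12.79  ⇒  cos φ₁ = cos 23.7° / √12.79 = 0.9157/3.576 = 0.2560.
φ₁ = arccos(0.2560) ≈ 75.2°.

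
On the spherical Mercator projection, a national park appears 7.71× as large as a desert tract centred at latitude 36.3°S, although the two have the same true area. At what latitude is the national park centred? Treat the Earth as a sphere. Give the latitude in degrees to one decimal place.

73.1°

On Mercator, (apparent₁)/(apparent₂) = sec²φ₁ / sec²φ₂ when true areas are equal.
cos²φ₂ / cos²φ₁ = 7.71  ⇒  cos φ₁ = cos 36.3° / √7.71 = 0.8059/2.777 = 0.2902.
φ₁ = arccos(0.2902) ≈ 73.1°.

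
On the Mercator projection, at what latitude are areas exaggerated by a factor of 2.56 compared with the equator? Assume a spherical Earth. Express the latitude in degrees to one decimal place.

Mercator areal scale is sec²φ.
sec²φ = 2.56  ⇒  cos²φ = 0.3906  ⇒  cos φ = 0.6250.
φ = arccos(0.6250) ≈ 51.3°.

51.3°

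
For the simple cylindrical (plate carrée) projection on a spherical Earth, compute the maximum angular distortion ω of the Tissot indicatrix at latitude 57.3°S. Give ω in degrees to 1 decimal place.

In the plate carrée (x = Rλ, y = Rφ), meridians are true-scale (h = 1) and parallels are stretched by k = sec φ.
At 57.3°: h = 1.000, k = 1.851; principal scales a = 1.851, b = 1.000.
sin(ω/2) = (a − b)/(a + b) = 0.8510/2.851 = 0.2985, so ω = 2 arcsin(0.2985) ≈ 34.7°.

34.7°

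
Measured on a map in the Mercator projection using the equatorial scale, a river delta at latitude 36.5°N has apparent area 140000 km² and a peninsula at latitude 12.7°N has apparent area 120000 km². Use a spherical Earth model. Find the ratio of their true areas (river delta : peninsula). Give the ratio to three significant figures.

On Mercator the areal scale is sec²φ, so true area = apparent × cos²φ.
True area of river delta: 140000 × cos²(36.5°) = 140000 × 0.6462 = 90470 km².
True area of peninsula: 120000 × cos²(12.7°) = 120000 × 0.9517 = 114200 km².
Ratio = 90470 / 114200 ≈ 0.792.

0.792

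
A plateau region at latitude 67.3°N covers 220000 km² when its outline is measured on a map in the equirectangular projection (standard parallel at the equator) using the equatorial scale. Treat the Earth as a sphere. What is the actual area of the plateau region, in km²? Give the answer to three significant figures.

In the plate carrée (x = Rλ, y = Rφ), meridians are true-scale (h = 1) and parallels are stretched by k = sec φ.
Areal scale = h·k = 1 × sec φ; at 67.3°, h = 1.000, k = 2.591, so h·k = 2.591.
True area = apparent / (areal scale) = 220000 / 2.591 ≈ 84900 km².

84900 km²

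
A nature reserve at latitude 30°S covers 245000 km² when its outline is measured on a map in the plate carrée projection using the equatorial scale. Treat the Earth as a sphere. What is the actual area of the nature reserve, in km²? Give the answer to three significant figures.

In the plate carrée (x = Rλ, y = Rφ), meridians are true-scale (h = 1) and parallels are stretched by k = sec φ.
Areal scale = h·k = 1 × sec φ; at 30°, h = 1.000, k = 1.155, so h·k = 1.155.
True area = apparent / (areal scale) = 245000 / 1.155 ≈ 212000 km².

212000 km²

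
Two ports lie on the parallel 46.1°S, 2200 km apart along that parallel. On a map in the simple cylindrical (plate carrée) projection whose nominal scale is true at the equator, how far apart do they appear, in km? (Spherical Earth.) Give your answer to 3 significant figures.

For the equirectangular projection with φ₀ = 0 (plate carrée), h = 1 along meridians and k = sec φ along parallels.
Along the parallel, k = sec 46.1° = 1/0.6934 = 1.442.
Map distance = 2200 × 1.442 ≈ 3170 km.

3170 km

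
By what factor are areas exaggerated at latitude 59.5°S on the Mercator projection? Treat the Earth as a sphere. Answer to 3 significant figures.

Mercator is conformal, so the point scale is isotropic: h = k = sec φ = 1/cos φ.
Areal scale = k² = sec²φ = 1/cos²(59.5°) = 1/0.5075² = 3.882.

3.88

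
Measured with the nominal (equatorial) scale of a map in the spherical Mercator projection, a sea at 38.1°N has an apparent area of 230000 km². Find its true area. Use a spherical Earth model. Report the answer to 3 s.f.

142000 km²

Mercator is conformal, so the point scale is isotropic: h = k = sec φ = 1/cos φ.
Areal scale = k² = sec²φ = 1/cos²(38.1°) = 1/0.7869² = 1.615.
True area = apparent / (areal scale) = 230000 / 1.615 ≈ 142000 km².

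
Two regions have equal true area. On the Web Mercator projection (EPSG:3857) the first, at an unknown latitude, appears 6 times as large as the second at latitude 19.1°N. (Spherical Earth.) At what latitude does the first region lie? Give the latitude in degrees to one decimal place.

67.3°

On Mercator, (apparent₁)/(apparent₂) = sec²φ₁ / sec²φ₂ when true areas are equal.
cos²φ₂ / cos²φ₁ = 6  ⇒  cos φ₁ = cos 19.1° / √6 = 0.9449/2.449 = 0.3858.
φ₁ = arccos(0.3858) ≈ 67.3°.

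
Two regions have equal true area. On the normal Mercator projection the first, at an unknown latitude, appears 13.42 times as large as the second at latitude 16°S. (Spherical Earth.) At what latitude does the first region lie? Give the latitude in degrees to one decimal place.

74.8°

Mercator areal scale is sec²φ, so apparent-area ratio = sec²φ₁ / sec²φ₂ = cos²φ₂ / cos²φ₁.
cos²φ₂ / cos²φ₁ = 13.42  ⇒  cos φ₁ = cos 16° / √13.42 = 0.9613/3.663 = 0.2624.
φ₁ = arccos(0.2624) ≈ 74.8°.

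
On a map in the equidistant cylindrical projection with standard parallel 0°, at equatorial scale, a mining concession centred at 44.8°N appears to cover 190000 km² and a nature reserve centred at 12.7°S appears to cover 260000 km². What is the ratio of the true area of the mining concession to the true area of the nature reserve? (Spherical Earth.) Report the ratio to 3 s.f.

Plate carrée has h = 1 and k = sec φ, giving areal scale sec φ; true area = (apparent area) · cos φ.
True area of mining concession: 190000 × cos(44.8°) = 190000 × 0.7096 = 134800 km².
True area of nature reserve: 260000 × cos(12.7°) = 260000 × 0.9755 = 253600 km².
Ratio = 134800 / 253600 ≈ 0.532.

0.532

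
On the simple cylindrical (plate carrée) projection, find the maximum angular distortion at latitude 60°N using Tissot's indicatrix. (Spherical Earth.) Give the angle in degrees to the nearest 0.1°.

38.9°

Plate carrée maps x = Rλ, y = Rφ. The meridian scale is h = 1 and the parallel scale is k = 1/cos φ = sec φ.
At 60°: h = 1.000, k = 2.000; principal scales a = 2.000, b = 1.000.
sin(ω/2) = (a − b)/(a + b) = 1.0000/3.000 = 0.3333, so ω = 2 arcsin(0.3333) ≈ 38.9°.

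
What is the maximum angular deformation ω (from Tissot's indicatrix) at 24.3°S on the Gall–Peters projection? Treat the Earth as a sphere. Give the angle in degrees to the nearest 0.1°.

Gall–Peters is a cylindrical equal-area projection with standard parallels at ±45°. A cylindrical equal-area projection with standard parallel φ₀ has meridian scale h = cos φ / cos φ₀ and parallel scale k = cos φ₀ / cos φ (so areas are preserved, h·k = 1).
At 24.3°: h = 1.289, k = 0.7758; principal scales a = 1.289, b = 0.7758.
sin(ω/2) = (a − b)/(a + b) = 0.5131/2.065 = 0.2485, so ω = 2 arcsin(0.2485) ≈ 28.8°.

28.8°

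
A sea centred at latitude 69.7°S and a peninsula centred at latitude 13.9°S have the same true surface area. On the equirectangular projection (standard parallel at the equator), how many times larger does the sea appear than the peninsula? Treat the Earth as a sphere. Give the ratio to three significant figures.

2.80

In the plate carrée (x = Rλ, y = Rφ), meridians are true-scale (h = 1) and parallels are stretched by k = sec φ.
Areal scale at 69.7°: h·k = 1.000 × 2.882 = 2.882.
Areal scale at 13.9°: h·k = 1.000 × 1.030 = 1.030.
Ratio = 2.882/1.030 ≈ 2.80.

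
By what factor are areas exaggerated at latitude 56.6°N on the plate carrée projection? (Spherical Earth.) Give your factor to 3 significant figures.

1.82

Plate carrée maps x = Rλ, y = Rφ. The meridian scale is h = 1 and the parallel scale is k = 1/cos φ = sec φ.
Areal scale = h·k = 1 × sec φ; at 56.6°, h = 1.000, k = 1.817, so h·k = 1.817.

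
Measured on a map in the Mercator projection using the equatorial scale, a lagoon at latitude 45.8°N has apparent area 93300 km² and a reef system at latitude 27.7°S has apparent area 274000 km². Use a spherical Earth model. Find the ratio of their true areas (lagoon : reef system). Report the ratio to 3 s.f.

On Mercator the areal scale is sec²φ, so true area = apparent × cos²φ.
True area of lagoon: 93300 × cos²(45.8°) = 93300 × 0.4860 = 45350 km².
True area of reef system: 274000 × cos²(27.7°) = 274000 × 0.7839 = 214800 km².
Ratio = 45350 / 214800 ≈ 0.211.

0.211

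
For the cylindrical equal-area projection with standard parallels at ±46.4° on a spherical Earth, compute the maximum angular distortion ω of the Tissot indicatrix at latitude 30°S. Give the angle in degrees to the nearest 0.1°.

25.9°

A cylindrical equal-area projection with standard parallel φ₀ has meridian scale h = cos φ / cos φ₀ and parallel scale k = cos φ₀ / cos φ (so areas are preserved, h·k = 1).
At 30°: h = 1.256, k = 0.7963; principal scales a = 1.256, b = 0.7963.
sin(ω/2) = (a − b)/(a + b) = 0.4595/2.052 = 0.2239, so ω = 2 arcsin(0.2239) ≈ 25.9°.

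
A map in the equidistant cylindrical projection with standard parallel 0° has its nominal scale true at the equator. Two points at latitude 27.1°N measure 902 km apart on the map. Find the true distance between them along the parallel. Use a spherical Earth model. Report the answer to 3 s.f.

803 km

Plate carrée maps x = Rλ, y = Rφ. The meridian scale is h = 1 and the parallel scale is k = 1/cos φ = sec φ.
Along the parallel at 27.1°, map distances are exaggerated by k = sec 27.1° = 1.123.
True distance = 902 / 1.123 = 902 × cos 27.1° ≈ 803 km.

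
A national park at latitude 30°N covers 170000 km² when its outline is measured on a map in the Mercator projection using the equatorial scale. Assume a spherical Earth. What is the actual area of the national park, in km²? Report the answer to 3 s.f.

128000 km²

Mercator is conformal, so the point scale is isotropic: h = k = sec φ = 1/cos φ.
Areal scale = k² = sec²φ = 1/cos²(30°) = 1/0.8660² = 1.333.
True area = apparent / (areal scale) = 170000 / 1.333 ≈ 128000 km².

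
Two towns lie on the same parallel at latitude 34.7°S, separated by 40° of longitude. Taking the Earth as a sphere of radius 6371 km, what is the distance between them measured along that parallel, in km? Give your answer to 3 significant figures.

3660 km

Arc length along a parallel = R cos φ · Δλ (with Δλ in radians).
= 6371 × cos 34.7° × (40° × π/180) = 6371 × 0.8221 × 0.6981 ≈ 3660 km.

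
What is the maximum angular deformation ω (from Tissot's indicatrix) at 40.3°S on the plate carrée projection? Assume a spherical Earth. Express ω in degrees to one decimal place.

15.5°

In the plate carrée (x = Rλ, y = Rφ), meridians are true-scale (h = 1) and parallels are stretched by k = sec φ.
At 40.3°: h = 1.000, k = 1.311; principal scales a = 1.311, b = 1.000.
sin(ω/2) = (a − b)/(a + b) = 0.3112/2.311 = 0.1346, so ω = 2 arcsin(0.1346) ≈ 15.5°.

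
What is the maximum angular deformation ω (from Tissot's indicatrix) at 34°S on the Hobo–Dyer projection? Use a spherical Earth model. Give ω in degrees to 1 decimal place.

5.0°

Hobo–Dyer is a cylindrical equal-area projection with standard parallels at ±37.5°. For cylindrical equal-area with standard parallel φ₀, h = cos φ / cos φ₀ and k = cos φ₀ / cos φ, so h·k = 1.
At 34°: h = 1.045, k = 0.9570; principal scales a = 1.045, b = 0.9570.
sin(ω/2) = (a − b)/(a + b) = 0.08802/2.002 = 0.04397, so ω = 2 arcsin(0.04397) ≈ 5.0°.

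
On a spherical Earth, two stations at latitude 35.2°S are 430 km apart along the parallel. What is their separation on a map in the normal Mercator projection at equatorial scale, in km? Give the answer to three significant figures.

526 km

The Mercator projection is conformal; its linear scale factor is the same in every direction and equals sec φ = 1/cos φ.
Along the parallel, k = sec 35.2° = 1/0.8171 = 1.224.
Map distance = 430 × 1.224 ≈ 526 km.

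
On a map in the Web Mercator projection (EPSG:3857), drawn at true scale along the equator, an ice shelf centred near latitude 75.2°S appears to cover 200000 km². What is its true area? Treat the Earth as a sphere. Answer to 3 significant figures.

For Mercator, h = k = sec φ (a conformal cylindrical projection has a single point scale, 1/cos φ).
Areal scale = k² = sec²φ = 1/cos²(75.2°) = 1/0.2554² = 15.33.
True area = apparent / (areal scale) = 200000 / 15.33 ≈ 13100 km².

13100 km²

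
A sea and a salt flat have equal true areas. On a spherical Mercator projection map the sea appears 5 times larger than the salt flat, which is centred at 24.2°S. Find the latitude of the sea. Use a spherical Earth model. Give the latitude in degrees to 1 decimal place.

65.9°

On Mercator, (apparent₁)/(apparent₂) = sec²φ₁ / sec²φ₂ when true areas are equal.
cos²φ₂ / cos²φ₁ = 5  ⇒  cos φ₁ = cos 24.2° / √5 = 0.9121/2.236 = 0.4079.
φ₁ = arccos(0.4079) ≈ 65.9°.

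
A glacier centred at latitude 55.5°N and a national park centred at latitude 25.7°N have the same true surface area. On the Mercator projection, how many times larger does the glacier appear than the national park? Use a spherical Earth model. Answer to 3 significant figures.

Mercator areal scale is sec²φ.
At 55.5°: sec²(55.5°) = 1/0.5664² = 3.117.
At 25.7°: sec²(25.7°) = 1/0.9011² = 1.232.
Ratio = 3.117/1.232 = cos²(25.7°)/cos²(55.5°) ≈ 2.53.

2.53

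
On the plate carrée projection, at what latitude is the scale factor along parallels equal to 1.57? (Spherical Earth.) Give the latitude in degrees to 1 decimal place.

50.4°

Plate carrée: h = 1, k = sec φ along parallels.
sec φ = 1.57  ⇒  cos φ = 0.6369  ⇒  φ ≈ 50.4°.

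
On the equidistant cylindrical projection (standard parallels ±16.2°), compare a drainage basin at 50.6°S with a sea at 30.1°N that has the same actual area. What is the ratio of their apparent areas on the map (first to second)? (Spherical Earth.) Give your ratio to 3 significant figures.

1.36

In the equirectangular projection with standard parallel φ₀ = 16.2° (x = Rλ cos φ₀, y = Rφ), meridians are true-scale (h = 1) and the parallel scale is k = cos φ₀ / cos φ.
Areal scale at 50.6°: h·k = 1.000 × 1.513 = 1.513.
Areal scale at 30.1°: h·k = 1.000 × 1.110 = 1.110.
Ratio = 1.513/1.110 ≈ 1.36.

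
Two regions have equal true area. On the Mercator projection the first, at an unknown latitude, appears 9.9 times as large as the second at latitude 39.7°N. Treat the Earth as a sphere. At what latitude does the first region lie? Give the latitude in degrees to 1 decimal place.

Mercator areal scale is sec²φ, so apparent-area ratio = sec²φ₁ / sec²φ₂ = cos²φ₂ / cos²φ₁.
cos²φ₂ / cos²φ₁ = 9.9  ⇒  cos φ₁ = cos 39.7° / √9.9 = 0.7694/3.146 = 0.2445.
φ₁ = arccos(0.2445) ≈ 75.8°.

75.8°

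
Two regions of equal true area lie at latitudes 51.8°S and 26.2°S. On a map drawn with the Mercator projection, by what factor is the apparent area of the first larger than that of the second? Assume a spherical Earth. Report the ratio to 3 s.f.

2.11

Mercator is conformal with k = sec φ, so areal scale = k² = sec²φ.
At 51.8°: sec²(51.8°) = 1/0.6184² = 2.615.
At 26.2°: sec²(26.2°) = 1/0.8973² = 1.242.
Ratio = 2.615/1.242 = cos²(26.2°)/cos²(51.8°) ≈ 2.11.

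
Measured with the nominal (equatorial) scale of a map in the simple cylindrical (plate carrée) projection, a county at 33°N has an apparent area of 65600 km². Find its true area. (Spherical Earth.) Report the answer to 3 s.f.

In the plate carrée (x = Rλ, y = Rφ), meridians are true-scale (h = 1) and parallels are stretched by k = sec φ.
Areal scale = h·k = 1 × sec φ; at 33°, h = 1.000, k = 1.192, so h·k = 1.192.
True area = apparent / (areal scale) = 65600 / 1.192 ≈ 55000 km².

55000 km²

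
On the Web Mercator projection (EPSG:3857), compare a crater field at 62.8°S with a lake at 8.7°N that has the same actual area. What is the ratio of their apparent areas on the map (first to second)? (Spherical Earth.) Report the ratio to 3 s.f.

Mercator is conformal with k = sec φ, so areal scale = k² = sec²φ.
At 62.8°: sec²(62.8°) = 1/0.4571² = 4.786.
At 8.7°: sec²(8.7°) = 1/0.9885² = 1.023.
Ratio = 4.786/1.023 = cos²(8.7°)/cos²(62.8°) ≈ 4.68.

4.68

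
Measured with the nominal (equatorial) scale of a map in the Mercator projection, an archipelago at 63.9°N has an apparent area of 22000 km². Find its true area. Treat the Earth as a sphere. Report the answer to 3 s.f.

For Mercator, h = k = sec φ (a conformal cylindrical projection has a single point scale, 1/cos φ).
Areal scale = k² = sec²φ = 1/cos²(63.9°) = 1/0.4399² = 5.167.
True area = apparent / (areal scale) = 22000 / 5.167 ≈ 4260 km².

4260 km²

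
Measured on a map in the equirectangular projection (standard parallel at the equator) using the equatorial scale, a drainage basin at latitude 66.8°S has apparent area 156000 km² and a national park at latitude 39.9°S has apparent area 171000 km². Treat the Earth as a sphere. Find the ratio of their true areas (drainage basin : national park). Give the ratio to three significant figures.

Plate carrée has h = 1 and k = sec φ, giving areal scale sec φ; true area = (apparent area) · cos φ.
True area of drainage basin: 156000 × cos(66.8°) = 156000 × 0.3939 = 61450 km².
True area of national park: 171000 × cos(39.9°) = 171000 × 0.7672 = 131200 km².
Ratio = 61450 / 131200 ≈ 0.468.

0.468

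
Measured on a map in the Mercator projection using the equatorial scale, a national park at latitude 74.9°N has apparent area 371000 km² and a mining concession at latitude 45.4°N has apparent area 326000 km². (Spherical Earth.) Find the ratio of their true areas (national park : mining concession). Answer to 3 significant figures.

0.157

On Mercator the areal scale is sec²φ, so true area = apparent × cos²φ.
True area of national park: 371000 × cos²(74.9°) = 371000 × 0.06786 = 25180 km².
True area of mining concession: 326000 × cos²(45.4°) = 326000 × 0.4930 = 160700 km².
Ratio = 25180 / 160700 ≈ 0.157.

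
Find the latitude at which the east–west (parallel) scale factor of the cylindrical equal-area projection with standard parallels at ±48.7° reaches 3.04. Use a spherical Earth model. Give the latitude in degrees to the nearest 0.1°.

77.5°

For cylindrical equal-area with standard parallel φ₀, h = cos φ / cos φ₀ and k = cos φ₀ / cos φ, so h·k = 1.
k = cos φ₀ / cos φ = 3.04  ⇒  cos φ = cos 48.7° / 3.04 = 0.2171.
φ = arccos(0.2171) ≈ 77.5°.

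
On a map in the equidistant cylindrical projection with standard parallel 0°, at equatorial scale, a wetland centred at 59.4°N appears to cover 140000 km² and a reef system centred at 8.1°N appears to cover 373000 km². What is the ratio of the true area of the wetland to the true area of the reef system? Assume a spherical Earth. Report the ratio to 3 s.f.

0.193

On the plate carrée, areal scale = h·k = 1 × sec φ, so true area = apparent × cos φ.
True area of wetland: 140000 × cos(59.4°) = 140000 × 0.5090 = 71270 km².
True area of reef system: 373000 × cos(8.1°) = 373000 × 0.9900 = 369300 km².
Ratio = 71270 / 369300 ≈ 0.193.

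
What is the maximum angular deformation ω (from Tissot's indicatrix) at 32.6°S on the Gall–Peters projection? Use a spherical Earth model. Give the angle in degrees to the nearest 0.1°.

20.0°

The Gall–Peters projection is cylindrical equal-area with φ₀ = 45°. Cylindrical equal-area (φ₀ = 45°): h = cos φ / cos 45° along meridians, k = cos 45° / cos φ along parallels; h·k = 1.
At 32.6°: h = 1.191, k = 0.8393; principal scales a = 1.191, b = 0.8393.
sin(ω/2) = (a − b)/(a + b) = 0.3521/2.031 = 0.1734, so ω = 2 arcsin(0.1734) ≈ 20.0°.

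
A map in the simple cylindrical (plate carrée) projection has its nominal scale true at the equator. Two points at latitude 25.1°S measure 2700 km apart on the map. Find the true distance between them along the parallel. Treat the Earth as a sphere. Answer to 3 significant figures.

2450 km

Plate carrée maps x = Rλ, y = Rφ. The meridian scale is h = 1 and the parallel scale is k = 1/cos φ = sec φ.
Along the parallel at 25.1°, map distances are exaggerated by k = sec 25.1° = 1.104.
True distance = 2700 / 1.104 = 2700 × cos 25.1° ≈ 2450 km.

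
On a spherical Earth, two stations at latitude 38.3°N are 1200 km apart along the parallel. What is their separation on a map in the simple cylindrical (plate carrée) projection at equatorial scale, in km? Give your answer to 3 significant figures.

For the equirectangular projection with φ₀ = 0 (plate carrée), h = 1 along meridians and k = sec φ along parallels.
Along the parallel, k = sec 38.3° = 1/0.7848 = 1.274.
Map distance = 1200 × 1.274 ≈ 1530 km.

1530 km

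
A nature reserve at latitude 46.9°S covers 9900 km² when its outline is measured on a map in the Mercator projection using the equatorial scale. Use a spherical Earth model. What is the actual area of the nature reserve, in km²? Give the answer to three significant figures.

4620 km²

The Mercator projection is conformal; its linear scale factor is the same in every direction and equals sec φ = 1/cos φ.
Areal scale = k² = sec²φ = 1/cos²(46.9°) = 1/0.6833² = 2.142.
True area = apparent / (areal scale) = 9900 / 2.142 ≈ 4620 km².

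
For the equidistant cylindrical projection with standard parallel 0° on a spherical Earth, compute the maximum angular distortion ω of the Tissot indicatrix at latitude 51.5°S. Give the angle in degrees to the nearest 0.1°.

In the plate carrée (x = Rλ, y = Rφ), meridians are true-scale (h = 1) and parallels are stretched by k = sec φ.
At 51.5°: h = 1.000, k = 1.606; principal scales a = 1.606, b = 1.000.
sin(ω/2) = (a − b)/(a + b) = 0.6064/2.606 = 0.2327, so ω = 2 arcsin(0.2327) ≈ 26.9°.

26.9°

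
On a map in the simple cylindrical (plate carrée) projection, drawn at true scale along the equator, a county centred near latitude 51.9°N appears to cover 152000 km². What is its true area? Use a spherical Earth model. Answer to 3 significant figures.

For the equirectangular projection with φ₀ = 0 (plate carrée), h = 1 along meridians and k = sec φ along parallels.
Areal scale = h·k = 1 × sec φ; at 51.9°, h = 1.000, k = 1.621, so h·k = 1.621.
True area = apparent / (areal scale) = 152000 / 1.621 ≈ 93800 km².

93800 km²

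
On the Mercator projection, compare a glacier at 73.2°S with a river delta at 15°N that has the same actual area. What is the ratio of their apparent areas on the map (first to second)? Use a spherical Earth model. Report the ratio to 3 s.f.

11.2

Mercator is conformal with k = sec φ, so areal scale = k² = sec²φ.
At 73.2°: sec²(73.2°) = 1/0.2890² = 11.97.
At 15°: sec²(15°) = 1/0.9659² = 1.072.
Ratio = 11.97/1.072 = cos²(15°)/cos²(73.2°) ≈ 11.2.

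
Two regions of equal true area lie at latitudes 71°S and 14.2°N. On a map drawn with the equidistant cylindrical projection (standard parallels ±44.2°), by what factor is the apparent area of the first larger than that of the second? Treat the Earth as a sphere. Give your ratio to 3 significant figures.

In the equirectangular projection with standard parallel φ₀ = 44.2° (x = Rλ cos φ₀, y = Rφ), meridians are true-scale (h = 1) and the parallel scale is k = cos φ₀ / cos φ.
Areal scale at 71°: h·k = 1.000 × 2.202 = 2.202.
Areal scale at 14.2°: h·k = 1.000 × 0.7395 = 0.7395.
Ratio = 2.202/0.7395 ≈ 2.98.

2.98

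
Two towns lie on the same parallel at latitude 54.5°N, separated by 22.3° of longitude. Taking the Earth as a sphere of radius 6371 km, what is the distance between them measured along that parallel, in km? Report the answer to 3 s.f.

1440 km

Arc length along a parallel = R cos φ · Δλ (with Δλ in radians).
= 6371 × cos 54.5° × (22.3° × π/180) = 6371 × 0.5807 × 0.3892 ≈ 1440 km.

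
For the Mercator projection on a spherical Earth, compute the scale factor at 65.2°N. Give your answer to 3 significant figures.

2.38

The Mercator projection is conformal; its linear scale factor is the same in every direction and equals sec φ = 1/cos φ.
k = 1/cos 65.2° = 1/0.4195 = 2.384.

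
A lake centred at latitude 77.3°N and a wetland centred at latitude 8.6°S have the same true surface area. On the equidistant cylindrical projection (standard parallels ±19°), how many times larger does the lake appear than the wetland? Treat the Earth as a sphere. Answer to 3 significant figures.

4.50

With standard parallel φ₀ = 19°, the equirectangular projection gives x = Rλ cos φ₀, y = Rφ, so h = 1 and k = cos 19° / cos φ.
Areal scale at 77.3°: h·k = 1.000 × 4.301 = 4.301.
Areal scale at 8.6°: h·k = 1.000 × 0.9563 = 0.9563.
Ratio = 4.301/0.9563 ≈ 4.50.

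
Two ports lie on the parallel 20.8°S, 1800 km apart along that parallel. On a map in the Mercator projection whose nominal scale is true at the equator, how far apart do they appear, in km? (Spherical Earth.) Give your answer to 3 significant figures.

1930 km

For Mercator, h = k = sec φ (a conformal cylindrical projection has a single point scale, 1/cos φ).
Along the parallel, k = sec 20.8° = 1/0.9348 = 1.070.
Map distance = 1800 × 1.070 ≈ 1930 km.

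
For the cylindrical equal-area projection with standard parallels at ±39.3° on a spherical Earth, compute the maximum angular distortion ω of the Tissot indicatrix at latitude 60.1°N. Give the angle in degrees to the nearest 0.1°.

Cylindrical equal-area (φ₀ = 39.3°): h = cos φ / cos 39.3° along meridians, k = cos 39.3° / cos φ along parallels; h·k = 1.
At 60.1°: h = 0.6442, k = 1.552; principal scales a = 1.552, b = 0.6442.
sin(ω/2) = (a − b)/(a + b) = 0.9082/2.197 = 0.4135, so ω = 2 arcsin(0.4135) ≈ 48.8°.

48.8°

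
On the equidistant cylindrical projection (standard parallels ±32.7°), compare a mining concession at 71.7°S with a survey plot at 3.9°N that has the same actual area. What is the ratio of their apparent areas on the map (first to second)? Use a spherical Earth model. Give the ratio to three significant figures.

3.18

The equidistant cylindrical projection with φ₀ = 32.7° has h = 1 (meridians true) and k = cos φ₀ / cos φ along parallels.
Areal scale at 71.7°: h·k = 1.000 × 2.680 = 2.680.
Areal scale at 3.9°: h·k = 1.000 × 0.8435 = 0.8435.
Ratio = 2.680/0.8435 ≈ 3.18.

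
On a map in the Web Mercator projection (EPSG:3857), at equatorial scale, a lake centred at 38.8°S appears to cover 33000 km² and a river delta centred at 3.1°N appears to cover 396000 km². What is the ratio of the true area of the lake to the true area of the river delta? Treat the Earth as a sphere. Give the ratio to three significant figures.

0.0508

Since Mercator area scale is 1/cos²φ, the true area equals the apparent area multiplied by cos²φ.
True area of lake: 33000 × cos²(38.8°) = 33000 × 0.6074 = 20040 km².
True area of river delta: 396000 × cos²(3.1°) = 396000 × 0.9971 = 394800 km².
Ratio = 20040 / 394800 ≈ 0.0508.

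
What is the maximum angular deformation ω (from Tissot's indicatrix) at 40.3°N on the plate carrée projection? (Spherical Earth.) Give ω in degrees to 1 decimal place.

Plate carrée maps x = Rλ, y = Rφ. The meridian scale is h = 1 and the parallel scale is k = 1/cos φ = sec φ.
At 40.3°: h = 1.000, k = 1.311; principal scales a = 1.311, b = 1.000.
sin(ω/2) = (a − b)/(a + b) = 0.3112/2.311 = 0.1346, so ω = 2 arcsin(0.1346) ≈ 15.5°.

15.5°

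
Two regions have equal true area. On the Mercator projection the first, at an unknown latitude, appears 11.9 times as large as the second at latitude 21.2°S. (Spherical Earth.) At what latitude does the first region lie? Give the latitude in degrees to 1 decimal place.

Mercator areal scale is sec²φ, so apparent-area ratio = sec²φ₁ / sec²φ₂ = cos²φ₂ / cos²φ₁.
cos²φ₂ / cos²φ₁ = 11.9  ⇒  cos φ₁ = cos 21.2° / √11.9 = 0.9323/3.450 = 0.2703.
φ₁ = arccos(0.2703) ≈ 74.3°.

74.3°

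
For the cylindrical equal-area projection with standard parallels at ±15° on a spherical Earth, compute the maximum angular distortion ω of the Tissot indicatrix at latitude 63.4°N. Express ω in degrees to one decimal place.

80.5°

Cylindrical equal-area (φ₀ = 15°): h = cos φ / cos 15° along meridians, k = cos 15° / cos φ along parallels; h·k = 1.
At 63.4°: h = 0.4636, k = 2.157; principal scales a = 2.157, b = 0.4636.
sin(ω/2) = (a − b)/(a + b) = 1.694/2.621 = 0.6462, so ω = 2 arcsin(0.6462) ≈ 80.5°.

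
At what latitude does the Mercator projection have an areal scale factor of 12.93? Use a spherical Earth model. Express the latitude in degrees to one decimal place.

Mercator areal scale is sec²φ.
sec²φ = 12.93  ⇒  cos²φ = 0.07734  ⇒  cos φ = 0.2781.
φ = arccos(0.2781) ≈ 73.9°.

73.9°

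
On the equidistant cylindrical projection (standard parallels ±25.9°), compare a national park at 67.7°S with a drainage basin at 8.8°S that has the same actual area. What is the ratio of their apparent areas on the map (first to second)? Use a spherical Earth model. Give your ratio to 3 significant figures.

With standard parallel φ₀ = 25.9°, the equirectangular projection gives x = Rλ cos φ₀, y = Rφ, so h = 1 and k = cos 25.9° / cos φ.
Areal scale at 67.7°: h·k = 1.000 × 2.371 = 2.371.
Areal scale at 8.8°: h·k = 1.000 × 0.9103 = 0.9103.
Ratio = 2.371/0.9103 ≈ 2.60.

2.60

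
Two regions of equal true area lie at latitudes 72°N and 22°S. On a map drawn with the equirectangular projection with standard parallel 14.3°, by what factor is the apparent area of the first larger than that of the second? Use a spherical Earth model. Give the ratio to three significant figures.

3.00

The equidistant cylindrical projection with φ₀ = 14.3° has h = 1 (meridians true) and k = cos φ₀ / cos φ along parallels.
Areal scale at 72°: h·k = 1.000 × 3.136 = 3.136.
Areal scale at 22°: h·k = 1.000 × 1.045 = 1.045.
Ratio = 3.136/1.045 ≈ 3.00.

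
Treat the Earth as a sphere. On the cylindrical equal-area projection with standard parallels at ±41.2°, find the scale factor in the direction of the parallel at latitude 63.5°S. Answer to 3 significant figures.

A cylindrical equal-area projection with standard parallel φ₀ has meridian scale h = cos φ / cos φ₀ and parallel scale k = cos φ₀ / cos φ (so areas are preserved, h·k = 1).
k = cos 41.2° / cos 63.5° = 0.7524/0.4462 = 1.686.

1.69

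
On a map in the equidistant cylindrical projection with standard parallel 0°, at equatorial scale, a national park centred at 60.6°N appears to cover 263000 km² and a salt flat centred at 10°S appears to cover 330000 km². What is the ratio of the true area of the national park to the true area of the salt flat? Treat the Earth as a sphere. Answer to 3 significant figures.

0.397

On the plate carrée, areal scale = h·k = 1 × sec φ, so true area = apparent × cos φ.
True area of national park: 263000 × cos(60.6°) = 263000 × 0.4909 = 129100 km².
True area of salt flat: 330000 × cos(10°) = 330000 × 0.9848 = 325000 km².
Ratio = 129100 / 325000 ≈ 0.397.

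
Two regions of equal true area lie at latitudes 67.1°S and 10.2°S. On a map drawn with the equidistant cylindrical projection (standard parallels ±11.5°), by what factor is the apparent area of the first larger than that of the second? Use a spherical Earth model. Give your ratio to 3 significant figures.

With standard parallel φ₀ = 11.5°, the equirectangular projection gives x = Rλ cos φ₀, y = Rφ, so h = 1 and k = cos 11.5° / cos φ.
Areal scale at 67.1°: h·k = 1.000 × 2.518 = 2.518.
Areal scale at 10.2°: h·k = 1.000 × 0.9957 = 0.9957.
Ratio = 2.518/0.9957 ≈ 2.53.

2.53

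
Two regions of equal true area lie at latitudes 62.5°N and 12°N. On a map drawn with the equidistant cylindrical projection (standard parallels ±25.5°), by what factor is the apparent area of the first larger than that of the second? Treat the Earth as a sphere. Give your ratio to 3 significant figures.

2.12

With standard parallel φ₀ = 25.5°, the equirectangular projection gives x = Rλ cos φ₀, y = Rφ, so h = 1 and k = cos 25.5° / cos φ.
Areal scale at 62.5°: h·k = 1.000 × 1.955 = 1.955.
Areal scale at 12°: h·k = 1.000 × 0.9227 = 0.9227.
Ratio = 1.955/0.9227 ≈ 2.12.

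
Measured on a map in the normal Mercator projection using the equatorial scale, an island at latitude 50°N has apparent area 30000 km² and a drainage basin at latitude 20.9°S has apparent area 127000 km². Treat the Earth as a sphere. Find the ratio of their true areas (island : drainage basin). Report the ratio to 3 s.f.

0.112

On Mercator the areal scale is sec²φ, so true area = apparent × cos²φ.
True area of island: 30000 × cos²(50°) = 30000 × 0.4132 = 12400 km².
True area of drainage basin: 127000 × cos²(20.9°) = 127000 × 0.8727 = 110800 km².
Ratio = 12400 / 110800 ≈ 0.112.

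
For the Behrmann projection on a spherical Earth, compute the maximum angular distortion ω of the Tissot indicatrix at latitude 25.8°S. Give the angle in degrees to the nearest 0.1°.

4.4°

The Behrmann projection is cylindrical equal-area with φ₀ = 30°. For cylindrical equal-area with standard parallel φ₀, h = cos φ / cos φ₀ and k = cos φ₀ / cos φ, so h·k = 1.
At 25.8°: h = 1.040, k = 0.9619; principal scales a = 1.040, b = 0.9619.
sin(ω/2) = (a − b)/(a + b) = 0.07769/2.002 = 0.03882, so ω = 2 arcsin(0.03882) ≈ 4.4°.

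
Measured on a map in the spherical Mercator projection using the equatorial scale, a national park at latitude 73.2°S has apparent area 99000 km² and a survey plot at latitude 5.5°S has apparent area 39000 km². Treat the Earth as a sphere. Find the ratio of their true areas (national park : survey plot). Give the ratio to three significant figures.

Since Mercator area scale is 1/cos²φ, the true area equals the apparent area multiplied by cos²φ.
True area of national park: 99000 × cos²(73.2°) = 99000 × 0.08354 = 8270 km².
True area of survey plot: 39000 × cos²(5.5°) = 39000 × 0.9908 = 38640 km².
Ratio = 8270 / 38640 ≈ 0.214.

0.214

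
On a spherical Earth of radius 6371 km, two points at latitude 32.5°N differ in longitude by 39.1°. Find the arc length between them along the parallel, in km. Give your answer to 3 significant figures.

3670 km

Arc length along a parallel = R cos φ · Δλ (with Δλ in radians).
= 6371 × cos 32.5° × (39.1° × π/180) = 6371 × 0.8434 × 0.6824 ≈ 3670 km.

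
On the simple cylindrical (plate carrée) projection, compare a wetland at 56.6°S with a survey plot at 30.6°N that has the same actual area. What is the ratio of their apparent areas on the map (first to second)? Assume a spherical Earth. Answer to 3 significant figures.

In the plate carrée (x = Rλ, y = Rφ), meridians are true-scale (h = 1) and parallels are stretched by k = sec φ.
Areal scale at 56.6°: h·k = 1.000 × 1.817 = 1.817.
Areal scale at 30.6°: h·k = 1.000 × 1.162 = 1.162.
Ratio = 1.817/1.162 ≈ 1.56.

1.56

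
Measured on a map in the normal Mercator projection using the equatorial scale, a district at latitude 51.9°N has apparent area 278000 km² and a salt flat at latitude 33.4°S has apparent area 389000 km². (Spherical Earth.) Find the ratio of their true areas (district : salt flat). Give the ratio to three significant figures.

0.390

Mercator's areal exaggeration is sec²φ; hence true area = (apparent area) · cos²φ.
True area of district: 278000 × cos²(51.9°) = 278000 × 0.3807 = 105800 km².
True area of salt flat: 389000 × cos²(33.4°) = 389000 × 0.6970 = 271100 km².
Ratio = 105800 / 271100 ≈ 0.390.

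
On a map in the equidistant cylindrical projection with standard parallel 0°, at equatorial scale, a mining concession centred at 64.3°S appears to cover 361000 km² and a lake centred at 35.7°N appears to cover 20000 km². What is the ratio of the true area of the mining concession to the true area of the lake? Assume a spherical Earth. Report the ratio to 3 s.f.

9.64

Plate carrée has h = 1 and k = sec φ, giving areal scale sec φ; true area = (apparent area) · cos φ.
True area of mining concession: 361000 × cos(64.3°) = 361000 × 0.4337 = 156600 km².
True area of lake: 20000 × cos(35.7°) = 20000 × 0.8121 = 16240 km².
Ratio = 156600 / 16240 ≈ 9.64.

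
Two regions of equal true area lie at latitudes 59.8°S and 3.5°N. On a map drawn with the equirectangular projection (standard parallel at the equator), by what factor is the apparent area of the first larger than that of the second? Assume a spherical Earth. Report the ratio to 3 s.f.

1.98

In the plate carrée (x = Rλ, y = Rφ), meridians are true-scale (h = 1) and parallels are stretched by k = sec φ.
Areal scale at 59.8°: h·k = 1.000 × 1.988 = 1.988.
Areal scale at 3.5°: h·k = 1.000 × 1.002 = 1.002.
Ratio = 1.988/1.002 ≈ 1.98.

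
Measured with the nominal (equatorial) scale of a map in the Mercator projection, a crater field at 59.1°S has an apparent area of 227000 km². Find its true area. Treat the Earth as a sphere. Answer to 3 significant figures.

Mercator is conformal, so the point scale is isotropic: h = k = sec φ = 1/cos φ.
Areal scale = k² = sec²φ = 1/cos²(59.1°) = 1/0.5135² = 3.792.
True area = apparent / (areal scale) = 227000 / 3.792 ≈ 59900 km².

59900 km²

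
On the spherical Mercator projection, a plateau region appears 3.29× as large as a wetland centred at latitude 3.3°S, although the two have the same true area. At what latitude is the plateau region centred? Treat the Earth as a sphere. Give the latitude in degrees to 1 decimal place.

Mercator areal scale is sec²φ, so apparent-area ratio = sec²φ₁ / sec²φ₂ = cos²φ₂ / cos²φ₁.
cos²φ₂ / cos²φ₁ = 3.29  ⇒  cos φ₁ = cos 3.3° / √3.29 = 0.9983/1.814 = 0.5504.
φ₁ = arccos(0.5504) ≈ 56.6°.

56.6°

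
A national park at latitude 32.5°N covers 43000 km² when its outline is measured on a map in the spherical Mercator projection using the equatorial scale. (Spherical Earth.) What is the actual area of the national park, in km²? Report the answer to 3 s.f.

For Mercator, h = k = sec φ (a conformal cylindrical projection has a single point scale, 1/cos φ).
Areal scale = k² = sec²φ = 1/cos²(32.5°) = 1/0.8434² = 1.406.
True area = apparent / (areal scale) = 43000 / 1.406 ≈ 30600 km².

30600 km²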